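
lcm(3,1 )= 3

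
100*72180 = 7218000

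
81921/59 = 81921/59=1388.49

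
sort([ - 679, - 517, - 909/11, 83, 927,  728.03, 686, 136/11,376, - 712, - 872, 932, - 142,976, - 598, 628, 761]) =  [  -  872,-712, - 679, - 598, - 517,-142, - 909/11, 136/11, 83, 376,  628, 686,  728.03,761 , 927, 932, 976]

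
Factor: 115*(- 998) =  - 114770 = - 2^1*5^1*23^1 *499^1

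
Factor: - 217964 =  - 2^2*29^1*1879^1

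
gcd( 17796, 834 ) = 6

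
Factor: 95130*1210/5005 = 2^2* 3^2*5^1*11^1 * 13^( - 1)*151^1 =298980/13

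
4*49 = 196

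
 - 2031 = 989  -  3020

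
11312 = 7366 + 3946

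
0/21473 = 0 = 0.00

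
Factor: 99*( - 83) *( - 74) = 2^1*3^2*11^1*37^1*83^1 = 608058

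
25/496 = 25/496= 0.05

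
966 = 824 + 142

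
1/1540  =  1/1540= 0.00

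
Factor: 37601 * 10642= 2^1*17^1 * 19^1*313^1 * 1979^1 =400149842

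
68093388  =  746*91278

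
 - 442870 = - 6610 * 67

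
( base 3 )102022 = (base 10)305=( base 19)G1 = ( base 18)gh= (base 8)461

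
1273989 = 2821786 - 1547797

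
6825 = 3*2275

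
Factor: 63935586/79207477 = 2^1 * 3^2*11^1*13^1 * 59^1*421^1*5197^( - 1 )*15241^( - 1)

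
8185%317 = 260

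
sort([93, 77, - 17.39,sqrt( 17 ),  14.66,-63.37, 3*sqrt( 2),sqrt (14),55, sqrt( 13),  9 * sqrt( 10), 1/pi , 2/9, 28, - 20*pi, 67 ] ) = [ - 63.37, - 20 * pi, - 17.39, 2/9,1/pi, sqrt( 13 ), sqrt( 14),sqrt( 17),3*sqrt( 2), 14.66, 28, 9*sqrt( 10), 55,67,  77, 93 ]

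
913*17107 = 15618691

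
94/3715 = 94/3715 = 0.03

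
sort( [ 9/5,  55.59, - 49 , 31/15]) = [ - 49, 9/5, 31/15, 55.59 ]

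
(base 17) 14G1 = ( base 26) 99O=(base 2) 1100011000110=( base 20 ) fh2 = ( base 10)6342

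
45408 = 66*688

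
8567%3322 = 1923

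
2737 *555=1519035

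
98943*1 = 98943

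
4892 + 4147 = 9039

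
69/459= 23/153  =  0.15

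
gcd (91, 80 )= 1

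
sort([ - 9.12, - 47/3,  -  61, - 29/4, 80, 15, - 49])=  [-61, - 49, - 47/3, - 9.12, - 29/4,15,80]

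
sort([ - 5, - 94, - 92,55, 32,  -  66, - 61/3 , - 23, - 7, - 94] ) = [ - 94, - 94,- 92, - 66,-23, - 61/3, - 7,  -  5, 32, 55]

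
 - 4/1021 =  - 4/1021 = - 0.00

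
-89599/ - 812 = 89599/812  =  110.34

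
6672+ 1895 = 8567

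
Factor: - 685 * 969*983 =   -  3^1*5^1*17^1*19^1*137^1 * 983^1= - 652480995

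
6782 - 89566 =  - 82784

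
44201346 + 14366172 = 58567518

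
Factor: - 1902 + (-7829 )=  - 9731 = -37^1*263^1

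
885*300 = 265500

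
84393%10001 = 4385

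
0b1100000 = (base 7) 165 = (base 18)56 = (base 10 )96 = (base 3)10120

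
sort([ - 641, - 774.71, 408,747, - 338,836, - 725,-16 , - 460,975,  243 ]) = [-774.71, - 725, - 641, - 460, - 338,  -  16, 243,408 , 747,836,975]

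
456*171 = 77976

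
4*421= 1684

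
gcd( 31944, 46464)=2904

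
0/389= 0=0.00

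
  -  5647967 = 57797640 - 63445607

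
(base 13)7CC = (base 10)1351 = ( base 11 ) 1019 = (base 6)10131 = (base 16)547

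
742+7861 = 8603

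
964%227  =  56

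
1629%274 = 259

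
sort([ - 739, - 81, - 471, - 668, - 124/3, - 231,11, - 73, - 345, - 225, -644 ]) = [ - 739, - 668, - 644, - 471, - 345, - 231, - 225, - 81, - 73, - 124/3, 11 ]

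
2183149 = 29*75281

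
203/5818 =203/5818 = 0.03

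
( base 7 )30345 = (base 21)GFC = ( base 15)22c3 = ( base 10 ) 7383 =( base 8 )16327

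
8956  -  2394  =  6562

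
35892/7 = 5127+3/7 = 5127.43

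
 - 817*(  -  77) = 62909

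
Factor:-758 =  - 2^1*379^1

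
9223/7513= 9223/7513 = 1.23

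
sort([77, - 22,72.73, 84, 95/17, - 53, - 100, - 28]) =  [ - 100, - 53, - 28,- 22,95/17, 72.73,77,84 ] 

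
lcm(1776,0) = 0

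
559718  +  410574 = 970292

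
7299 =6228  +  1071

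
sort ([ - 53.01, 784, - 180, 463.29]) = [-180, - 53.01, 463.29, 784]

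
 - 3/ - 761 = 3/761 = 0.00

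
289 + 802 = 1091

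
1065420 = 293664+771756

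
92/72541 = 92/72541 = 0.00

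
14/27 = 14/27 = 0.52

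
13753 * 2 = 27506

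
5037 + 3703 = 8740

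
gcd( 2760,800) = 40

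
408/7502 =204/3751 = 0.05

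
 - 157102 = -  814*193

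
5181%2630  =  2551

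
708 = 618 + 90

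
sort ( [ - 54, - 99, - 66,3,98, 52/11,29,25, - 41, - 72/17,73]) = [ - 99, - 66, - 54, - 41, - 72/17,3, 52/11,25,29,73 , 98] 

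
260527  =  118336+142191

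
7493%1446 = 263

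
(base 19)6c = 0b1111110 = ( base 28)4e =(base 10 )126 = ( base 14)90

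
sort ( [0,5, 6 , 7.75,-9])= [-9,0,  5,6,7.75]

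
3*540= 1620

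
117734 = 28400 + 89334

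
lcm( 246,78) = 3198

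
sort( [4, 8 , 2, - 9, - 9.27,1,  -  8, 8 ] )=[-9.27, - 9,-8,1,2,4,8,8]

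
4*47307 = 189228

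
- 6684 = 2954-9638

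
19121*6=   114726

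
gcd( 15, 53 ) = 1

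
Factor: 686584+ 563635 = 1250219 = 19^1*29^1*2269^1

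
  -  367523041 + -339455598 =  - 706978639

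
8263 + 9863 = 18126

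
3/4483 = 3/4483= 0.00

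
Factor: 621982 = 2^1 * 307^1*1013^1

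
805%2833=805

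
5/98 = 5/98 = 0.05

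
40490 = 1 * 40490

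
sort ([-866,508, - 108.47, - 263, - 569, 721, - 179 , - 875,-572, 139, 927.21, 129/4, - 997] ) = [ - 997, - 875, - 866, - 572, - 569,-263, - 179, - 108.47,129/4,139, 508, 721,927.21]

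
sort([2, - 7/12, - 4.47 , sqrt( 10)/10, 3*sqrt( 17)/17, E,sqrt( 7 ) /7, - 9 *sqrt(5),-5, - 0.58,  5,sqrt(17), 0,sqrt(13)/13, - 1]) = [ - 9*sqrt(5),- 5,  -  4.47,-1 , - 7/12, - 0.58,0 , sqrt (13) /13,sqrt(10) /10,  sqrt( 7 ) /7,3*sqrt( 17 ) /17, 2,  E, sqrt(17),  5]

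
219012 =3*73004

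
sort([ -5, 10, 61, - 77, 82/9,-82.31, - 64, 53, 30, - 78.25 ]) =[-82.31, - 78.25, - 77,-64, - 5,82/9  ,  10, 30, 53, 61] 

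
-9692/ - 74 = 4846/37 = 130.97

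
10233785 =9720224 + 513561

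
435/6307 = 435/6307 = 0.07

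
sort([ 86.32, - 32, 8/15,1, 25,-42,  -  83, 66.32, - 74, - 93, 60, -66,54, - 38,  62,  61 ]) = [  -  93 ,-83, - 74,-66 ,- 42,- 38, - 32,8/15, 1, 25, 54, 60,  61, 62, 66.32,  86.32]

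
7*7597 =53179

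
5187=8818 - 3631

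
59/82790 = 59/82790 = 0.00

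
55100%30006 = 25094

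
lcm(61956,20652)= 61956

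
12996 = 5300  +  7696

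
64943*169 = 10975367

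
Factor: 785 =5^1 * 157^1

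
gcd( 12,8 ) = 4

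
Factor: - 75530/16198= - 415/89 = -5^1*83^1*89^(- 1 ) 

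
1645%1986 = 1645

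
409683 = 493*831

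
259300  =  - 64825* ( - 4)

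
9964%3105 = 649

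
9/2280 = 3/760 = 0.00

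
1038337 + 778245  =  1816582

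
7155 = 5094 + 2061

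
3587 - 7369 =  - 3782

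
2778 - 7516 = - 4738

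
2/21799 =2/21799 = 0.00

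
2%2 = 0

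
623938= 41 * 15218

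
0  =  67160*0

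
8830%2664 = 838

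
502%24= 22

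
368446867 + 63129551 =431576418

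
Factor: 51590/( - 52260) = - 2^( - 1)*3^ (-1 )*7^1*11^1*13^( -1 ) = - 77/78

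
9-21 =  - 12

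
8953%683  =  74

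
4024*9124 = 36714976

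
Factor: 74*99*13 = 2^1*3^2*11^1*13^1*37^1 = 95238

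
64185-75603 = -11418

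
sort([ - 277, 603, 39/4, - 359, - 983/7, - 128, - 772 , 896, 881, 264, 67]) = [- 772,-359, - 277, - 983/7,-128,39/4,67,264, 603,881, 896] 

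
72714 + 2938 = 75652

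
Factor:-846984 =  - 2^3*3^1 *35291^1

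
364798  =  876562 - 511764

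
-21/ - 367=21/367 =0.06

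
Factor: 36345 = 3^1*5^1* 2423^1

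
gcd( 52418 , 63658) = 2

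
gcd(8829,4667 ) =1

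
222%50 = 22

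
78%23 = 9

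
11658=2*5829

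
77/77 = 1 = 1.00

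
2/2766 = 1/1383 = 0.00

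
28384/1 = 28384 = 28384.00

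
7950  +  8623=16573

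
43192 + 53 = 43245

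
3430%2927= 503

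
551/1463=29/77 = 0.38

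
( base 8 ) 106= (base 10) 70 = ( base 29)2c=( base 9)77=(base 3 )2121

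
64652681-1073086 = 63579595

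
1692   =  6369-4677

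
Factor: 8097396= 2^2*3^1*59^1 * 11437^1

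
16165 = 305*53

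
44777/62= 44777/62=722.21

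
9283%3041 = 160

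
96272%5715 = 4832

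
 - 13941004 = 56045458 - 69986462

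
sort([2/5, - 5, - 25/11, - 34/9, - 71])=[ -71,- 5, - 34/9, - 25/11  ,  2/5]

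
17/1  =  17 = 17.00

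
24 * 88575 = 2125800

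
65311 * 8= 522488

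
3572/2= 1786 = 1786.00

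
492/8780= 123/2195 = 0.06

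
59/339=59/339= 0.17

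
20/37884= 5/9471 = 0.00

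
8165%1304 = 341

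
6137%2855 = 427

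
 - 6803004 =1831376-8634380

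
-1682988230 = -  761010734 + -921977496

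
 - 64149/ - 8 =64149/8 =8018.62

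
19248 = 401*48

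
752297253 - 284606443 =467690810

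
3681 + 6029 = 9710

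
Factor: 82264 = 2^3 * 7^1*13^1*113^1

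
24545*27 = 662715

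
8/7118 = 4/3559 = 0.00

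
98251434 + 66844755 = 165096189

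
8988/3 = 2996 = 2996.00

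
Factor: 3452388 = 2^2*3^1* 173^1*1663^1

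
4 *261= 1044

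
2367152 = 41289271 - 38922119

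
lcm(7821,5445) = 430155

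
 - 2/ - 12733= 2/12733 = 0.00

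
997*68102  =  67897694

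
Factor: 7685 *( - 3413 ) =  - 5^1*29^1*53^1 * 3413^1 = - 26228905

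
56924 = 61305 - 4381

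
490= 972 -482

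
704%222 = 38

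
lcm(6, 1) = 6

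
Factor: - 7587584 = -2^8*107^1*277^1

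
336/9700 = 84/2425 = 0.03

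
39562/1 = 39562 = 39562.00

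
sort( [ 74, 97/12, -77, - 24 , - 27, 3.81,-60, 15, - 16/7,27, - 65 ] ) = [ - 77, - 65, - 60, - 27, - 24, -16/7, 3.81,  97/12, 15,27,74] 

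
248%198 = 50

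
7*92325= 646275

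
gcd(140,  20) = 20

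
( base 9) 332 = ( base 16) 110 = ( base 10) 272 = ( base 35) 7r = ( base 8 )420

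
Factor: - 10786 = -2^1*5393^1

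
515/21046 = 515/21046 = 0.02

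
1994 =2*997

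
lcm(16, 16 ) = 16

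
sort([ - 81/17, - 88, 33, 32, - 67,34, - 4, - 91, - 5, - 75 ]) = [ -91, - 88, - 75, - 67, - 5, - 81/17,-4,32, 33, 34]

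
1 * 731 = 731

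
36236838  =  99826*363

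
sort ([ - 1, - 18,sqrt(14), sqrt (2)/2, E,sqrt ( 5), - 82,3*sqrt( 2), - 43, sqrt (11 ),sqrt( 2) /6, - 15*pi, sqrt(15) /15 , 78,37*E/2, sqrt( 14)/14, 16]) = [ - 82,-15*pi,-43, - 18, -1, sqrt( 2) /6, sqrt ( 15) /15,sqrt( 14)/14,sqrt( 2)/2,sqrt( 5 ),E , sqrt(11),  sqrt (14),  3*sqrt(2),16,37*E/2, 78] 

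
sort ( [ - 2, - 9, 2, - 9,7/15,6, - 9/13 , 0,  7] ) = [ - 9 , - 9, - 2,-9/13,0, 7/15,  2, 6, 7] 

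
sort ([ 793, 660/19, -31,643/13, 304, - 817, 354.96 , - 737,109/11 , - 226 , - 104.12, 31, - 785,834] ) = [ - 817,  -  785, - 737, - 226, - 104.12, - 31, 109/11, 31, 660/19 , 643/13,304, 354.96, 793, 834]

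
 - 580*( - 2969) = 1722020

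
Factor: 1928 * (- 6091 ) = -2^3*241^1 *6091^1 =- 11743448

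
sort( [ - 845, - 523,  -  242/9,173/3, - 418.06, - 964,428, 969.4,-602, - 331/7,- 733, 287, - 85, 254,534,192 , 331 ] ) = [-964, - 845, - 733,- 602, - 523, - 418.06 ,-85,-331/7, - 242/9,173/3, 192, 254, 287, 331,428, 534, 969.4]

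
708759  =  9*78751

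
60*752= 45120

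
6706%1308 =166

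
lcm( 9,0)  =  0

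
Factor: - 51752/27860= -12938/6965  =  - 2^1*5^ ( -1)*7^( - 1 )*199^( - 1 )*6469^1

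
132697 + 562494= 695191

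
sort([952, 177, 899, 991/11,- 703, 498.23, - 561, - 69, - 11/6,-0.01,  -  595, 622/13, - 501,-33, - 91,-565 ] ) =[ - 703 ,-595, - 565, - 561,-501,-91, - 69, - 33 , - 11/6, - 0.01, 622/13, 991/11,  177, 498.23, 899, 952]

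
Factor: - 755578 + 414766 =-2^2*3^2*9467^1= -  340812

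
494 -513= - 19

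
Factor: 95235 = 3^1*5^1 * 7^1*907^1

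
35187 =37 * 951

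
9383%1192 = 1039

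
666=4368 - 3702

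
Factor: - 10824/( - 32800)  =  33/100=2^( - 2)*3^1 * 5^( - 2) * 11^1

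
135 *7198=971730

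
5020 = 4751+269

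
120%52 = 16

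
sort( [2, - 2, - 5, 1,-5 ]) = [-5,- 5,  -  2,1,2] 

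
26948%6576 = 644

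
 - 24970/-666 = 37 + 164/333 = 37.49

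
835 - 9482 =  - 8647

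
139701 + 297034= 436735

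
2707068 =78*34706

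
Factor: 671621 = 41^1*16381^1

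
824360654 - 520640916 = 303719738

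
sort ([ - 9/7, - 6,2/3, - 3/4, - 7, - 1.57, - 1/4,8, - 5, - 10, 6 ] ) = [  -  10, - 7, - 6,- 5, - 1.57,-9/7, - 3/4, - 1/4,2/3,6, 8]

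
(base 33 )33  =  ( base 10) 102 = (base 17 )60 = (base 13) 7B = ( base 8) 146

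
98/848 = 49/424 = 0.12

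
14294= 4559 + 9735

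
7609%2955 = 1699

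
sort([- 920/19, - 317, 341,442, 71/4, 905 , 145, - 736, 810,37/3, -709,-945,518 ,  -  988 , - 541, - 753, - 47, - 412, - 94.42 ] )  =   [ - 988, - 945 , - 753, - 736, - 709, - 541,- 412, - 317, - 94.42, - 920/19, - 47, 37/3,  71/4,  145 , 341,442,518, 810, 905 ] 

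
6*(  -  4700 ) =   -  28200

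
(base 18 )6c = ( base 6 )320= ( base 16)78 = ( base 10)120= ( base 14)88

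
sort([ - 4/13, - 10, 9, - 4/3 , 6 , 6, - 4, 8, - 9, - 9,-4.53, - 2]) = [-10,-9,-9, - 4.53, - 4, - 2,- 4/3, - 4/13, 6, 6, 8,9 ]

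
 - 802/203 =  - 4 + 10/203 = - 3.95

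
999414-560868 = 438546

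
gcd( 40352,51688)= 104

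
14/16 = 7/8 = 0.88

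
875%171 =20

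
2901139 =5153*563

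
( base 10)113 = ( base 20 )5D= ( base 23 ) 4l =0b1110001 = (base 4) 1301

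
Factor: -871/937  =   - 13^1 * 67^1*937^(  -  1 ) 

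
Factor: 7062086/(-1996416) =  -2^( - 6)*3^( - 2)*41^1*71^1  *1213^1 *1733^( - 1)=-3531043/998208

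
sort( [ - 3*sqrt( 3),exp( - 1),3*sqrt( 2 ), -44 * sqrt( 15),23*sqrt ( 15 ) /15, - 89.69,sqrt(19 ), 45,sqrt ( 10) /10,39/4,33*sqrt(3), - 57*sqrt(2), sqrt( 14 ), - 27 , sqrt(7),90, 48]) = [ - 44*sqrt( 15), - 89.69,  -  57*sqrt(2 ), - 27, - 3*sqrt(3),sqrt (10) /10,exp ( - 1 ),sqrt ( 7 ) , sqrt(  14 ),3*sqrt( 2),sqrt( 19 )  ,  23*sqrt( 15 )/15,39/4,  45, 48,33*sqrt(3), 90 ]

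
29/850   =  29/850= 0.03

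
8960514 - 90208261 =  - 81247747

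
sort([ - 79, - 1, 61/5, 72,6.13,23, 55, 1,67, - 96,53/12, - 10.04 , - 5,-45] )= [ - 96, - 79,-45 , -10.04,-5, - 1 , 1,53/12,6.13, 61/5,23 , 55, 67, 72]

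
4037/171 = 23 + 104/171 = 23.61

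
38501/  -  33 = -1167 + 10/33 = -1166.70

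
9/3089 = 9/3089 =0.00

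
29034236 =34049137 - 5014901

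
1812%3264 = 1812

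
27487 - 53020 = - 25533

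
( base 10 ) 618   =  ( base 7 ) 1542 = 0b1001101010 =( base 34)I6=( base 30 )KI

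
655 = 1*655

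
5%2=1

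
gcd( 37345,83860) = 35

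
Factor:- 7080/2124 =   -  2^1*3^( - 1)*5^1 = -  10/3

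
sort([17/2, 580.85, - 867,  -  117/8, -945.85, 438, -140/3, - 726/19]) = [-945.85  ,-867 ,-140/3, - 726/19,-117/8, 17/2,438,580.85]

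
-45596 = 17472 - 63068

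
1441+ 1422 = 2863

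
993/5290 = 993/5290 = 0.19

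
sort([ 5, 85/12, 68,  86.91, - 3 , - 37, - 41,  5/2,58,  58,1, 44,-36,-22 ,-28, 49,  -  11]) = [ - 41, -37, - 36,-28,-22, - 11 , - 3, 1, 5/2,  5, 85/12, 44, 49, 58,58,68, 86.91] 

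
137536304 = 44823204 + 92713100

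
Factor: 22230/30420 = 2^( - 1 )*13^( - 1)*19^1 = 19/26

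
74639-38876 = 35763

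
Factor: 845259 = 3^1 * 139^1*2027^1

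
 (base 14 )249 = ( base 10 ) 457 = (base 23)jk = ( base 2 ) 111001001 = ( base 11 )386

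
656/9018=328/4509 = 0.07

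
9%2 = 1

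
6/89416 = 3/44708 = 0.00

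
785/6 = 130 + 5/6  =  130.83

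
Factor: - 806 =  - 2^1*13^1*31^1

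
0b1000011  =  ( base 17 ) 3g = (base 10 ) 67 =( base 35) 1W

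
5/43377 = 5/43377 = 0.00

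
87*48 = 4176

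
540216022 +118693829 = 658909851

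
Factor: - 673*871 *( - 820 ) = 480670060 = 2^2 * 5^1 * 13^1*41^1*  67^1*673^1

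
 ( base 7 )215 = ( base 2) 1101110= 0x6E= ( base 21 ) 55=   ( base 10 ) 110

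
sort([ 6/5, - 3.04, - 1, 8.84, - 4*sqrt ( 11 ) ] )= [-4*sqrt( 11)  , - 3.04, - 1,6/5,8.84 ]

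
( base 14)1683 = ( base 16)fc3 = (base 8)7703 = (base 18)C83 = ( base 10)4035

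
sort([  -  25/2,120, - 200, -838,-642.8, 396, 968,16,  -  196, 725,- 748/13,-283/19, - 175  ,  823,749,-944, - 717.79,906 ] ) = [  -  944 ,-838,-717.79, - 642.8,-200, - 196,-175, - 748/13, - 283/19,-25/2, 16, 120 , 396, 725,749, 823,  906,968] 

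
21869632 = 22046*992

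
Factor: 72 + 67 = 139^1  =  139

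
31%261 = 31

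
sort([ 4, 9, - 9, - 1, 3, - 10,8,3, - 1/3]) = [ - 10,- 9, - 1, - 1/3,3,3,  4,8, 9 ]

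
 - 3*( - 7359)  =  22077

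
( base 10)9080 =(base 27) CC8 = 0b10001101111000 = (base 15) 2a55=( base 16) 2378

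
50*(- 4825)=-241250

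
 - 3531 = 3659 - 7190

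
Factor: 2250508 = 2^2 *13^1 *113^1 * 383^1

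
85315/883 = 85315/883=96.62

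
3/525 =1/175=0.01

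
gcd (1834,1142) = 2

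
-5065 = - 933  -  4132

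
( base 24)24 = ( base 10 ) 52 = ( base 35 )1h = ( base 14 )3A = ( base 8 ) 64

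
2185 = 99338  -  97153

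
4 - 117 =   -  113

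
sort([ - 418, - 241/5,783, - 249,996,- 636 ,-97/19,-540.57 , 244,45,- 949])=[-949, - 636,-540.57, - 418,-249, - 241/5,-97/19,45,244,783,996 ] 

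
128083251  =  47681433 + 80401818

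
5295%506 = 235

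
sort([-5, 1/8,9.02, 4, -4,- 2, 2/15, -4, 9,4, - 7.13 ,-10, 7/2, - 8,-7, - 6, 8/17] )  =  [-10, - 8,  -  7.13, - 7, -6, - 5, - 4, - 4,-2,1/8,2/15,8/17, 7/2, 4, 4, 9,9.02]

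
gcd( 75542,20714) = 2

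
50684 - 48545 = 2139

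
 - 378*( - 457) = 172746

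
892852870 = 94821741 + 798031129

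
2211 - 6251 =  - 4040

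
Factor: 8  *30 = 240  =  2^4*3^1*5^1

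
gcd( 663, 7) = 1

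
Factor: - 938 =-2^1*7^1*67^1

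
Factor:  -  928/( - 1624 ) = 4/7 = 2^2*7^( - 1)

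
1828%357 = 43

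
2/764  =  1/382 = 0.00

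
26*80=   2080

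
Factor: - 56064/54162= - 2^7 * 3^ (-2) * 17^( - 1 )*59^(- 1 )*73^1= - 9344/9027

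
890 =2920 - 2030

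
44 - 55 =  - 11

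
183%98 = 85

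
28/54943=4/7849 = 0.00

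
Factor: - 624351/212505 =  - 5^ (-1)*7^1*13^1*31^(-1)*457^( - 1)*2287^1 = - 208117/70835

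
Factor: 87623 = 87623^1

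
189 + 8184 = 8373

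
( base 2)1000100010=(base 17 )1F2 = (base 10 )546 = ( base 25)LL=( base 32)h2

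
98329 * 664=65290456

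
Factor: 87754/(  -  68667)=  - 2^1*3^ ( - 1)*17^1*29^1*47^( - 1 )*89^1*487^(-1 ) 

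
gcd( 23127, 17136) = 3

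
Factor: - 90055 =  - 5^1*7^1*31^1*83^1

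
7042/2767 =2 + 1508/2767 =2.54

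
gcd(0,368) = 368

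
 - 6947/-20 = 347 + 7/20 = 347.35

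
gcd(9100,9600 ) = 100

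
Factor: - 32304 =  - 2^4 * 3^1*673^1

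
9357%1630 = 1207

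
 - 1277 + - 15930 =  - 17207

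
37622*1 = 37622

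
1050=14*75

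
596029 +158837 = 754866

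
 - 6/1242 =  - 1 +206/207 = - 0.00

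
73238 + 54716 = 127954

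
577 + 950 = 1527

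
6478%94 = 86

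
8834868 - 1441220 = 7393648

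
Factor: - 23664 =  - 2^4*3^1*17^1*29^1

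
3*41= 123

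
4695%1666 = 1363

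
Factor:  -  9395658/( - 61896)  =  1565943/10316 = 2^ ( - 2 )*3^1*2579^( - 1)*521981^1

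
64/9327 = 64/9327 = 0.01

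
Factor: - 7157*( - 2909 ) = 20819713 = 17^1*421^1* 2909^1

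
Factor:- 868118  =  -2^1*277^1*1567^1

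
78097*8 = 624776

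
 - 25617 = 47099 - 72716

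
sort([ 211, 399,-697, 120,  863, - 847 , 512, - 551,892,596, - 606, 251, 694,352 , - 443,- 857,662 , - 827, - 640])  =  [ - 857,-847, - 827, - 697, - 640, - 606, - 551 , - 443, 120, 211, 251, 352, 399, 512, 596, 662,  694, 863, 892]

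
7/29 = 7/29 = 0.24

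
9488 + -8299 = 1189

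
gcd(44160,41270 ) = 10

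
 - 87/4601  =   - 1 + 4514/4601 =- 0.02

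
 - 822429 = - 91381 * 9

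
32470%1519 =571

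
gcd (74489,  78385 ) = 1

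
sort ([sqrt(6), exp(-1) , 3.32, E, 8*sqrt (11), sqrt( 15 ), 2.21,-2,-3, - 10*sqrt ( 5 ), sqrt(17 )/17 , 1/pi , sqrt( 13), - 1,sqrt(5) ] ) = [-10 *sqrt(5) ,-3, - 2 ,-1,sqrt( 17 )/17  ,  1/pi,exp(- 1), 2.21, sqrt(5), sqrt( 6), E, 3.32, sqrt( 13),sqrt( 15 ),8*sqrt( 11 ) ] 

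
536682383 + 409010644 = 945693027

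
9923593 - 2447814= 7475779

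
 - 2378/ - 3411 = 2378/3411= 0.70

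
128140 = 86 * 1490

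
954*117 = 111618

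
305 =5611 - 5306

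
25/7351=25/7351  =  0.00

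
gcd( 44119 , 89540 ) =1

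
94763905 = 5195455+89568450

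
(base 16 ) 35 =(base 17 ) 32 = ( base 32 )1l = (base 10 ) 53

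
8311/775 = 10 + 561/775=   10.72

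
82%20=2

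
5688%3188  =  2500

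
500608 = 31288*16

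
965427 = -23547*( - 41) 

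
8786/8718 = 4393/4359 = 1.01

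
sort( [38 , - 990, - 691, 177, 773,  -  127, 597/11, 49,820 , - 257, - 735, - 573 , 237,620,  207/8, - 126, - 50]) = [ -990, - 735, - 691, - 573, - 257 , - 127, - 126 ,-50,207/8, 38,49 , 597/11,177, 237,  620,773, 820]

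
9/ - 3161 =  - 1+3152/3161  =  - 0.00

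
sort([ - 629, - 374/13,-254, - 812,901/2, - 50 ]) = [  -  812,  -  629,  -  254, - 50, - 374/13  ,  901/2]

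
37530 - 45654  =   - 8124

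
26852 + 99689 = 126541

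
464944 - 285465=179479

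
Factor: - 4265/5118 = -2^( -1 )*3^( - 1)*5^1 = - 5/6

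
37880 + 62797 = 100677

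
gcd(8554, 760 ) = 2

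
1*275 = 275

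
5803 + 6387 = 12190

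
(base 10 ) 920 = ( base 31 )TL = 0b1110011000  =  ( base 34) R2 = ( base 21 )21h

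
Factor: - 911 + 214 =  -  697 = - 17^1*41^1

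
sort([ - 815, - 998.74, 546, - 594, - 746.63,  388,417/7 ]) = [-998.74, - 815, - 746.63, - 594,417/7,388 , 546 ]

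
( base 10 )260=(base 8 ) 404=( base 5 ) 2020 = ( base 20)d0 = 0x104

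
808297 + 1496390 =2304687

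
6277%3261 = 3016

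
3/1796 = 3/1796 = 0.00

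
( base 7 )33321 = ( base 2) 10000011001010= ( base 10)8394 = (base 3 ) 102111220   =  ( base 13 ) 3A89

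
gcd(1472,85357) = 1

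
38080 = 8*4760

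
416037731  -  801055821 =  - 385018090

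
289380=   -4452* ( - 65)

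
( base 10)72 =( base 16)48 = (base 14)52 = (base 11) 66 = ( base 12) 60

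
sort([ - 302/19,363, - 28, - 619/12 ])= [ - 619/12,  -  28, - 302/19,363]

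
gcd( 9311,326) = 1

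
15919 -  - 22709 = 38628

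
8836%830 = 536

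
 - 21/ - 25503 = 7/8501 = 0.00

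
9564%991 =645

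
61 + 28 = 89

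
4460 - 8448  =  -3988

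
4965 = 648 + 4317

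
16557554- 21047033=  - 4489479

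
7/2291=7/2291   =  0.00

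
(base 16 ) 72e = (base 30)218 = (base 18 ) 5c2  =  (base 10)1838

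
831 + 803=1634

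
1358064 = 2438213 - 1080149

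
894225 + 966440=1860665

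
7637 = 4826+2811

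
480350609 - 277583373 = 202767236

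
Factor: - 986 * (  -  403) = 397358 = 2^1* 13^1 * 17^1 *29^1 *31^1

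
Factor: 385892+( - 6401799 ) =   -  6015907^1 = - 6015907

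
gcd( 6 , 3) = 3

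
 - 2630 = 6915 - 9545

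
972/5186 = 486/2593  =  0.19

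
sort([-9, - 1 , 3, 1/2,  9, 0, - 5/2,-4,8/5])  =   [ - 9, - 4 ,-5/2, - 1, 0 , 1/2, 8/5 , 3,9 ] 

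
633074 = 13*48698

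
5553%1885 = 1783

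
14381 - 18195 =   -  3814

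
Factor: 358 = 2^1 * 179^1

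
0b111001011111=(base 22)7d5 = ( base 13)18A0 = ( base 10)3679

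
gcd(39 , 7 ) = 1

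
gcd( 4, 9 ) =1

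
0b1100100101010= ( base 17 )154g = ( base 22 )d6i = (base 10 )6442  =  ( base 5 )201232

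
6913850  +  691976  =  7605826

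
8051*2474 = 19918174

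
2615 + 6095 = 8710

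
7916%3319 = 1278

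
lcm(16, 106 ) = 848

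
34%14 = 6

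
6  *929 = 5574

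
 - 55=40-95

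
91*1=91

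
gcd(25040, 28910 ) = 10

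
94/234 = 47/117= 0.40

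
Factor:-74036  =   - 2^2 * 83^1*223^1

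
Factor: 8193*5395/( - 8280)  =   - 2^ ( - 3)*3^( - 1 )*13^1*23^( - 1 )*83^1*2731^1  =  -2946749/552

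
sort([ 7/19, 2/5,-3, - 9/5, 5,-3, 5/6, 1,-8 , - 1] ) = [-8, - 3,  -  3, - 9/5,  -  1,7/19,  2/5, 5/6,1, 5 ] 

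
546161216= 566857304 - 20696088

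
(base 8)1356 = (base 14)3b8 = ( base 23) 19E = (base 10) 750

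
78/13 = 6 = 6.00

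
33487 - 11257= 22230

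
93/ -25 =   -  93/25= - 3.72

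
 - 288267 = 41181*(-7 ) 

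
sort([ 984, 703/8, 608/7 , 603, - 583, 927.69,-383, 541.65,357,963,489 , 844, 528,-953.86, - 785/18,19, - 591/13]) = [ - 953.86 ,-583, - 383, - 591/13, - 785/18 , 19,608/7,703/8, 357, 489, 528,  541.65,  603, 844, 927.69, 963, 984]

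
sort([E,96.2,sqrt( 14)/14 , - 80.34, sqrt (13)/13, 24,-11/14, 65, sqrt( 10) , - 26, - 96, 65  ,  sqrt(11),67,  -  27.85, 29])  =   [-96,- 80.34, - 27.85, - 26 ,  -  11/14, sqrt( 14)/14,sqrt (13 ) /13,  E,sqrt( 10), sqrt(11 ), 24 , 29, 65, 65,67, 96.2]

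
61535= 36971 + 24564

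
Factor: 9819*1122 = 2^1*3^3 * 11^1 *17^1*1091^1 = 11016918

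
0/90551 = 0 =0.00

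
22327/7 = 22327/7 = 3189.57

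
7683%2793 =2097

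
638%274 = 90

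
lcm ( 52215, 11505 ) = 678795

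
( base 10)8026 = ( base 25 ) CL1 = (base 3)102000021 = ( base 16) 1F5A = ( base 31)8AS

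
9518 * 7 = 66626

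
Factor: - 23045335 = -5^1*4609067^1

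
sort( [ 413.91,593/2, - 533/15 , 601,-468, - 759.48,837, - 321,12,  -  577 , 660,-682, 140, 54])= [ - 759.48, - 682,-577, - 468, - 321, - 533/15, 12, 54,  140, 593/2,413.91,601,660, 837]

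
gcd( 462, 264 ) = 66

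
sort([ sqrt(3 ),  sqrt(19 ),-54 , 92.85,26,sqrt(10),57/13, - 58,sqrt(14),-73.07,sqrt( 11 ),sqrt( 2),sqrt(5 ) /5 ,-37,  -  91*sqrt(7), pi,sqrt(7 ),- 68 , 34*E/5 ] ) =[ - 91*sqrt( 7 ), - 73.07, - 68, - 58,-54, - 37,sqrt(5)/5 , sqrt(2), sqrt(3 ),sqrt(7 ),pi,sqrt(10 ),sqrt( 11 ), sqrt(14) , sqrt( 19), 57/13,34*E/5,26,92.85]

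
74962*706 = 52923172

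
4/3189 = 4/3189 = 0.00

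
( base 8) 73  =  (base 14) 43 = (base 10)59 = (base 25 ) 29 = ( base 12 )4b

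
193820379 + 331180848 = 525001227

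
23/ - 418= - 23/418 = - 0.06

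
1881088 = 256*7348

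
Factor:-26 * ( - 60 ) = 1560= 2^3*3^1*5^1*13^1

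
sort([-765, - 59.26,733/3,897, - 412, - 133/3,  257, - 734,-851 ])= [ - 851, - 765, - 734,-412,-59.26, - 133/3,733/3,257,897 ]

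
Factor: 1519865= 5^1*449^1*677^1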